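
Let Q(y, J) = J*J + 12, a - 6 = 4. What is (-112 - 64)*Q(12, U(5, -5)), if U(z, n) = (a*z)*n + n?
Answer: -11446512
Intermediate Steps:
a = 10 (a = 6 + 4 = 10)
U(z, n) = n + 10*n*z (U(z, n) = (10*z)*n + n = 10*n*z + n = n + 10*n*z)
Q(y, J) = 12 + J**2 (Q(y, J) = J**2 + 12 = 12 + J**2)
(-112 - 64)*Q(12, U(5, -5)) = (-112 - 64)*(12 + (-5*(1 + 10*5))**2) = -176*(12 + (-5*(1 + 50))**2) = -176*(12 + (-5*51)**2) = -176*(12 + (-255)**2) = -176*(12 + 65025) = -176*65037 = -11446512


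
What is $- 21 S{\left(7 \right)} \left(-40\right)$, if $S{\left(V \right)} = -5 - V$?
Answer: $-10080$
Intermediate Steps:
$- 21 S{\left(7 \right)} \left(-40\right) = - 21 \left(-5 - 7\right) \left(-40\right) = \left(-21\right) \left(-12\right) \left(-40\right) = 252 \left(-40\right) = -10080$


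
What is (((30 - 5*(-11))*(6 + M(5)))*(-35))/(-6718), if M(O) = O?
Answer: 32725/6718 ≈ 4.8712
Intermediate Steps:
(((30 - 5*(-11))*(6 + M(5)))*(-35))/(-6718) = (((30 - 5*(-11))*(6 + 5))*(-35))/(-6718) = (((30 + 55)*11)*(-35))*(-1/6718) = ((85*11)*(-35))*(-1/6718) = (935*(-35))*(-1/6718) = -32725*(-1/6718) = 32725/6718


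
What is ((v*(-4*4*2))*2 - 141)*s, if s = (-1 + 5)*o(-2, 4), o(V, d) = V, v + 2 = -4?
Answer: -1944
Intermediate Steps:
v = -6 (v = -2 - 4 = -6)
s = -8 (s = (-1 + 5)*(-2) = 4*(-2) = -8)
((v*(-4*4*2))*2 - 141)*s = (-6*(-4*4)*2*2 - 141)*(-8) = (-(-96)*2*2 - 141)*(-8) = (-6*(-32)*2 - 141)*(-8) = (192*2 - 141)*(-8) = (384 - 141)*(-8) = 243*(-8) = -1944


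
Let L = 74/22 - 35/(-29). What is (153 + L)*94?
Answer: 4724910/319 ≈ 14812.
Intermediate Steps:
L = 1458/319 (L = 74*(1/22) - 35*(-1/29) = 37/11 + 35/29 = 1458/319 ≈ 4.5705)
(153 + L)*94 = (153 + 1458/319)*94 = (50265/319)*94 = 4724910/319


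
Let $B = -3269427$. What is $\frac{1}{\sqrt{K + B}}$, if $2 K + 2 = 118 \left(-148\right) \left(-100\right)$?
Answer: $- \frac{i \sqrt{599057}}{1198114} \approx - 0.00064601 i$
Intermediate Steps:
$K = 873199$ ($K = -1 + \frac{118 \left(-148\right) \left(-100\right)}{2} = -1 + \frac{\left(-17464\right) \left(-100\right)}{2} = -1 + \frac{1}{2} \cdot 1746400 = -1 + 873200 = 873199$)
$\frac{1}{\sqrt{K + B}} = \frac{1}{\sqrt{873199 - 3269427}} = \frac{1}{\sqrt{-2396228}} = \frac{1}{2 i \sqrt{599057}} = - \frac{i \sqrt{599057}}{1198114}$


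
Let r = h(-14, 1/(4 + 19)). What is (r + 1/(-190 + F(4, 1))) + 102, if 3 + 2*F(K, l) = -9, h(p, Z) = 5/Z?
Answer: 42531/196 ≈ 216.99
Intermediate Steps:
r = 115 (r = 5/(1/(4 + 19)) = 5/(1/23) = 5*23 = 115)
F(K, l) = -6 (F(K, l) = -3/2 + (½)*(-9) = -3/2 - 9/2 = -6)
(r + 1/(-190 + F(4, 1))) + 102 = (115 + 1/(-190 - 6)) + 102 = (115 + 1/(-196)) + 102 = (115 - 1/196) + 102 = 22539/196 + 102 = 42531/196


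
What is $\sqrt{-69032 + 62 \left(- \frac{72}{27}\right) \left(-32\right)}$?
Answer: $\frac{2 i \sqrt{143418}}{3} \approx 252.47 i$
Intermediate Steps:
$\sqrt{-69032 + 62 \left(- \frac{72}{27}\right) \left(-32\right)} = \sqrt{-69032 + 62 \left(\left(-72\right) \frac{1}{27}\right) \left(-32\right)} = \sqrt{-69032 + 62 \left(- \frac{8}{3}\right) \left(-32\right)} = \sqrt{-69032 - - \frac{15872}{3}} = \sqrt{-69032 + \frac{15872}{3}} = \sqrt{- \frac{191224}{3}} = \frac{2 i \sqrt{143418}}{3}$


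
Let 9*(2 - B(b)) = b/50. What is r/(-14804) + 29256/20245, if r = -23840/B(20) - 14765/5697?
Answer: 42611256850783/18781737315660 ≈ 2.2688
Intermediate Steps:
B(b) = 2 - b/450 (B(b) = 2 - b/(9*50) = 2 - b/450)
r = -764130115/62667 (r = -23840/(2 - 1/450*20) - 14765/5697 = -23840/(2 - 2/45) - 14765*1/5697 = -23840/88/45 - 14765/5697 = -23840*45/88 - 14765/5697 = -134100/11 - 14765/5697 = -764130115/62667 ≈ -12194.)
r/(-14804) + 29256/20245 = -764130115/62667/(-14804) + 29256/20245 = -764130115/62667*(-1/14804) + 29256*(1/20245) = 764130115/927722268 + 29256/20245 = 42611256850783/18781737315660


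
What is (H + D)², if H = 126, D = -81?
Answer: 2025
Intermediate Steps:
(H + D)² = (126 - 81)² = 45² = 2025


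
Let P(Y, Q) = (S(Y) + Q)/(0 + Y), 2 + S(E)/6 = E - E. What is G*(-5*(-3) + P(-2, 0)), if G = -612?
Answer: -12852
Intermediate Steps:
S(E) = -12 (S(E) = -12 + 6*(E - E) = -12 + 6*0 = -12 + 0 = -12)
P(Y, Q) = (-12 + Q)/Y (P(Y, Q) = (-12 + Q)/(0 + Y) = (-12 + Q)/Y)
G*(-5*(-3) + P(-2, 0)) = -612*(-5*(-3) + (-12 + 0)/(-2)) = -612*(15 - ½*(-12)) = -612*(15 + 6) = -612*21 = -12852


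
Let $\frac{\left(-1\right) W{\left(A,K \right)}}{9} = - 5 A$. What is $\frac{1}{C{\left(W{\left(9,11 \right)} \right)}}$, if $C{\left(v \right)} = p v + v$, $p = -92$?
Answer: $- \frac{1}{36855} \approx -2.7133 \cdot 10^{-5}$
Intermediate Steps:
$W{\left(A,K \right)} = 45 A$ ($W{\left(A,K \right)} = - 9 \left(- 5 A\right) = 45 A$)
$C{\left(v \right)} = - 91 v$ ($C{\left(v \right)} = - 92 v + v = - 91 v$)
$\frac{1}{C{\left(W{\left(9,11 \right)} \right)}} = \frac{1}{\left(-91\right) 45 \cdot 9} = \frac{1}{\left(-91\right) 405} = \frac{1}{-36855} = - \frac{1}{36855}$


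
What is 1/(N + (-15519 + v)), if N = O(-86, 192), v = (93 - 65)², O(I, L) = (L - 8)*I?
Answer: -1/30559 ≈ -3.2724e-5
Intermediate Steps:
O(I, L) = I*(-8 + L) (O(I, L) = (-8 + L)*I = I*(-8 + L))
v = 784 (v = 28² = 784)
N = -15824 (N = -86*(-8 + 192) = -86*184 = -15824)
1/(N + (-15519 + v)) = 1/(-15824 + (-15519 + 784)) = 1/(-15824 - 14735) = 1/(-30559) = -1/30559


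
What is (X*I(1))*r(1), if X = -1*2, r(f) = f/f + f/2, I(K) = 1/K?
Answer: -3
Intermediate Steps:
r(f) = 1 + f/2 (r(f) = 1 + f*(½) = 1 + f/2)
X = -2
(X*I(1))*r(1) = (-2/1)*(1 + (½)*1) = (-2*1)*(1 + ½) = -2*3/2 = -3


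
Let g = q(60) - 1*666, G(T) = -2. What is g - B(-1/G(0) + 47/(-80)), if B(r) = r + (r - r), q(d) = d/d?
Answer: -53193/80 ≈ -664.91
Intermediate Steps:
q(d) = 1
B(r) = r (B(r) = r + 0 = r)
g = -665 (g = 1 - 1*666 = 1 - 666 = -665)
g - B(-1/G(0) + 47/(-80)) = -665 - (-1/(-2) + 47/(-80)) = -665 - (-1*(-½) + 47*(-1/80)) = -665 - (½ - 47/80) = -665 - 1*(-7/80) = -665 + 7/80 = -53193/80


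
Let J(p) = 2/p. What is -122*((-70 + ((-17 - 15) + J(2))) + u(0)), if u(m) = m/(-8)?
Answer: 12322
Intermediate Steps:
u(m) = -m/8 (u(m) = m*(-1/8) = -m/8)
-122*((-70 + ((-17 - 15) + J(2))) + u(0)) = -122*((-70 + ((-17 - 15) + 2/2)) - 1/8*0) = -122*((-70 + (-32 + 2*(1/2))) + 0) = -122*((-70 + (-32 + 1)) + 0) = -122*((-70 - 31) + 0) = -122*(-101 + 0) = -122*(-101) = 12322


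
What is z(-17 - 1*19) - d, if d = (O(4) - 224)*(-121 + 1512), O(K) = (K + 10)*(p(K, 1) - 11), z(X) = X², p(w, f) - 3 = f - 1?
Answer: 468672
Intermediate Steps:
p(w, f) = 2 + f (p(w, f) = 3 + (f - 1) = 3 + (-1 + f) = 2 + f)
O(K) = -80 - 8*K (O(K) = (K + 10)*((2 + 1) - 11) = (10 + K)*(3 - 11) = (10 + K)*(-8) = -80 - 8*K)
d = -467376 (d = ((-80 - 8*4) - 224)*(-121 + 1512) = ((-80 - 32) - 224)*1391 = (-112 - 224)*1391 = -336*1391 = -467376)
z(-17 - 1*19) - d = (-17 - 1*19)² - 1*(-467376) = (-17 - 19)² + 467376 = (-36)² + 467376 = 1296 + 467376 = 468672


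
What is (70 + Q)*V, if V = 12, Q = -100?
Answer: -360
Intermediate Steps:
(70 + Q)*V = (70 - 100)*12 = -30*12 = -360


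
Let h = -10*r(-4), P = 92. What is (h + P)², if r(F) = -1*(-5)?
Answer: 1764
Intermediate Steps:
r(F) = 5
h = -50 (h = -10*5 = -50)
(h + P)² = (-50 + 92)² = 42² = 1764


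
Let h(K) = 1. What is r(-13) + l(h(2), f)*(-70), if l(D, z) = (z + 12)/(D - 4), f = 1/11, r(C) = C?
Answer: 8881/33 ≈ 269.12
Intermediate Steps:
f = 1/11 ≈ 0.090909
l(D, z) = (12 + z)/(-4 + D)
r(-13) + l(h(2), f)*(-70) = -13 + ((12 + 1/11)/(-4 + 1))*(-70) = -13 + ((133/11)/(-3))*(-70) = -13 - ⅓*133/11*(-70) = -13 - 133/33*(-70) = -13 + 9310/33 = 8881/33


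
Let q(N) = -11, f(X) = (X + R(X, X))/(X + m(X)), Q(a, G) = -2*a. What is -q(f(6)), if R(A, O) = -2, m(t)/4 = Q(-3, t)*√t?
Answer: 11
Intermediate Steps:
m(t) = 24*√t (m(t) = 4*((-2*(-3))*√t) = 4*(6*√t) = 24*√t)
f(X) = (-2 + X)/(X + 24*√X) (f(X) = (X - 2)/(X + 24*√X) = (-2 + X)/(X + 24*√X))
-q(f(6)) = -1*(-11) = 11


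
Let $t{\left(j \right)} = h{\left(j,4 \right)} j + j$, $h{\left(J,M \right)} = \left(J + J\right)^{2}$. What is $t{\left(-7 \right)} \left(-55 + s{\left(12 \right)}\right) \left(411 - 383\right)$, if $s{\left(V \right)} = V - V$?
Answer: $2123660$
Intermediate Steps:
$s{\left(V \right)} = 0$
$h{\left(J,M \right)} = 4 J^{2}$ ($h{\left(J,M \right)} = \left(2 J\right)^{2} = 4 J^{2}$)
$t{\left(j \right)} = j + 4 j^{3}$ ($t{\left(j \right)} = 4 j^{2} j + j = 4 j^{3} + j = j + 4 j^{3}$)
$t{\left(-7 \right)} \left(-55 + s{\left(12 \right)}\right) \left(411 - 383\right) = \left(-7 + 4 \left(-7\right)^{3}\right) \left(-55 + 0\right) \left(411 - 383\right) = \left(-7 + 4 \left(-343\right)\right) \left(\left(-55\right) 28\right) = \left(-7 - 1372\right) \left(-1540\right) = \left(-1379\right) \left(-1540\right) = 2123660$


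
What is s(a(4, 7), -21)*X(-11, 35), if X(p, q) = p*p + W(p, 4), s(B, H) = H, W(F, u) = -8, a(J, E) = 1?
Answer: -2373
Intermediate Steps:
X(p, q) = -8 + p**2 (X(p, q) = p*p - 8 = p**2 - 8 = -8 + p**2)
s(a(4, 7), -21)*X(-11, 35) = -21*(-8 + (-11)**2) = -21*(-8 + 121) = -21*113 = -2373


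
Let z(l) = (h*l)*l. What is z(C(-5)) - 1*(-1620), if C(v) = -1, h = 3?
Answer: 1623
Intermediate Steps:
z(l) = 3*l² (z(l) = (3*l)*l = 3*l²)
z(C(-5)) - 1*(-1620) = 3*(-1)² - 1*(-1620) = 3*1 + 1620 = 3 + 1620 = 1623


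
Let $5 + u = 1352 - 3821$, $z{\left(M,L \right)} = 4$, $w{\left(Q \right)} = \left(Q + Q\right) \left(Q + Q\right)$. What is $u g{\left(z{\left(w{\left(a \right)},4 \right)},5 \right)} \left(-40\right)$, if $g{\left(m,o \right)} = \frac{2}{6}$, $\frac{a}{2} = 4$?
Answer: $\frac{98960}{3} \approx 32987.0$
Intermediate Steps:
$a = 8$ ($a = 2 \cdot 4 = 8$)
$w{\left(Q \right)} = 4 Q^{2}$ ($w{\left(Q \right)} = 2 Q 2 Q = 4 Q^{2}$)
$g{\left(m,o \right)} = \frac{1}{3}$ ($g{\left(m,o \right)} = 2 \cdot \frac{1}{6} = \frac{1}{3}$)
$u = -2474$ ($u = -5 + \left(1352 - 3821\right) = -5 - 2469 = -2474$)
$u g{\left(z{\left(w{\left(a \right)},4 \right)},5 \right)} \left(-40\right) = - 2474 \cdot \frac{1}{3} \left(-40\right) = \left(-2474\right) \left(- \frac{40}{3}\right) = \frac{98960}{3}$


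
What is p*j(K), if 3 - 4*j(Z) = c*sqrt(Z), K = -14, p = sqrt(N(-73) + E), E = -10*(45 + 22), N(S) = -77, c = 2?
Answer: 3*sqrt(1162)/2 + 9*I*sqrt(83)/4 ≈ 51.132 + 20.498*I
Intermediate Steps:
E = -670 (E = -10*67 = -670)
p = 3*I*sqrt(83) (p = sqrt(-77 - 670) = sqrt(-747) = 3*I*sqrt(83) ≈ 27.331*I)
j(Z) = 3/4 - sqrt(Z)/2
p*j(K) = (3*I*sqrt(83))*(3/4 - I*sqrt(14)/2) = 3*I*sqrt(83)*(3/4 - I*sqrt(14)/2)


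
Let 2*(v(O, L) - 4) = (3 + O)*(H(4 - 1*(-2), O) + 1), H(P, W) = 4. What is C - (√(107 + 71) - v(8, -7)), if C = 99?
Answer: 261/2 - √178 ≈ 117.16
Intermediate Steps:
v(O, L) = 23/2 + 5*O/2 (v(O, L) = 4 + ((3 + O)*(4 + 1))/2 = 4 + ((3 + O)*5)/2 = 4 + (15 + 5*O)/2 = 4 + (15/2 + 5*O/2) = 23/2 + 5*O/2)
C - (√(107 + 71) - v(8, -7)) = 99 - (√(107 + 71) - (23/2 + (5/2)*8)) = 99 - (√178 - (23/2 + 20)) = 99 - (√178 - 1*63/2) = 99 - (√178 - 63/2) = 99 - (-63/2 + √178) = 99 + (63/2 - √178) = 261/2 - √178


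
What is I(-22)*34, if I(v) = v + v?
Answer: -1496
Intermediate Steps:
I(v) = 2*v
I(-22)*34 = (2*(-22))*34 = -44*34 = -1496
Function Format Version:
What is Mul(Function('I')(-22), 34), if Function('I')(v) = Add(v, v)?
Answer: -1496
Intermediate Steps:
Function('I')(v) = Mul(2, v)
Mul(Function('I')(-22), 34) = Mul(Mul(2, -22), 34) = Mul(-44, 34) = -1496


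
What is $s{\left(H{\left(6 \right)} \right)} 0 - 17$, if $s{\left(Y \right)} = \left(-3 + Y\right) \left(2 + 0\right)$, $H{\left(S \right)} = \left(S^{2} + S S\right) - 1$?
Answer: $-17$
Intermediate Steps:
$H{\left(S \right)} = -1 + 2 S^{2}$ ($H{\left(S \right)} = \left(S^{2} + S^{2}\right) - 1 = 2 S^{2} - 1 = -1 + 2 S^{2}$)
$s{\left(Y \right)} = -6 + 2 Y$ ($s{\left(Y \right)} = \left(-3 + Y\right) 2 = -6 + 2 Y$)
$s{\left(H{\left(6 \right)} \right)} 0 - 17 = \left(-6 + 2 \left(-1 + 2 \cdot 6^{2}\right)\right) 0 - 17 = \left(-6 + 2 \left(-1 + 2 \cdot 36\right)\right) 0 - 17 = \left(-6 + 2 \left(-1 + 72\right)\right) 0 - 17 = \left(-6 + 2 \cdot 71\right) 0 - 17 = \left(-6 + 142\right) 0 - 17 = 136 \cdot 0 - 17 = 0 - 17 = -17$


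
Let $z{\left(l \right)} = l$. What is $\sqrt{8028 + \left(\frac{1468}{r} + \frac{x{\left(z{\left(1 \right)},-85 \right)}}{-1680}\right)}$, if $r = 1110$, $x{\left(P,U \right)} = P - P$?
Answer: $\frac{\sqrt{2473232070}}{555} \approx 89.606$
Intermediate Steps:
$x{\left(P,U \right)} = 0$
$\sqrt{8028 + \left(\frac{1468}{r} + \frac{x{\left(z{\left(1 \right)},-85 \right)}}{-1680}\right)} = \sqrt{8028 + \left(\frac{1468}{1110} + \frac{0}{-1680}\right)} = \sqrt{8028 + \left(1468 \cdot \frac{1}{1110} + 0 \left(- \frac{1}{1680}\right)\right)} = \sqrt{8028 + \left(\frac{734}{555} + 0\right)} = \sqrt{8028 + \frac{734}{555}} = \sqrt{\frac{4456274}{555}} = \frac{\sqrt{2473232070}}{555}$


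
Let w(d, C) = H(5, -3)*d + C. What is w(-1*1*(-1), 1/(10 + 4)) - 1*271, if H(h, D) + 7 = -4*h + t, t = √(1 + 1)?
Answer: -4171/14 + √2 ≈ -296.51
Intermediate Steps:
t = √2 ≈ 1.4142
H(h, D) = -7 + √2 - 4*h (H(h, D) = -7 + (-4*h + √2) = -7 + (√2 - 4*h) = -7 + √2 - 4*h)
w(d, C) = C + d*(-27 + √2) (w(d, C) = (-7 + √2 - 4*5)*d + C = (-7 + √2 - 20)*d + C = (-27 + √2)*d + C = d*(-27 + √2) + C = C + d*(-27 + √2))
w(-1*1*(-1), 1/(10 + 4)) - 1*271 = (1/(10 + 4) - -1*1*(-1)*(27 - √2)) - 1*271 = (1/14 - (-1*(-1))*(27 - √2)) - 271 = (1/14 - 1*1*(27 - √2)) - 271 = (1/14 + (-27 + √2)) - 271 = (-377/14 + √2) - 271 = -4171/14 + √2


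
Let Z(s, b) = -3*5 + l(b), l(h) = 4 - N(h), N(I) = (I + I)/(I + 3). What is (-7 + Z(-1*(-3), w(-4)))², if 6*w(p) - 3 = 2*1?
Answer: 179776/529 ≈ 339.84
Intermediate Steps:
N(I) = 2*I/(3 + I) (N(I) = (2*I)/(3 + I) = 2*I/(3 + I))
w(p) = ⅚ (w(p) = ½ + (2*1)/6 = ½ + (⅙)*2 = ½ + ⅓ = ⅚)
l(h) = 4 - 2*h/(3 + h)
Z(s, b) = -15 + 2*(6 + b)/(3 + b) (Z(s, b) = -3*5 + 2*(6 + b)/(3 + b) = -15 + 2*(6 + b)/(3 + b))
(-7 + Z(-1*(-3), w(-4)))² = (-7 + (-33 - 13*⅚)/(3 + ⅚))² = (-7 + (-33 - 65/6)/(23/6))² = (-7 + (6/23)*(-263/6))² = (-7 - 263/23)² = (-424/23)² = 179776/529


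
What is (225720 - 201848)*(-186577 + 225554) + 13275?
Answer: 930472219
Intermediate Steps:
(225720 - 201848)*(-186577 + 225554) + 13275 = 23872*38977 + 13275 = 930458944 + 13275 = 930472219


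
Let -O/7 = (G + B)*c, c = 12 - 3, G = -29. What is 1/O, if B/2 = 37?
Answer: -1/2835 ≈ -0.00035273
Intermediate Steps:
c = 9
B = 74 (B = 2*37 = 74)
O = -2835 (O = -7*(-29 + 74)*9 = -315*9 = -7*405 = -2835)
1/O = 1/(-2835) = -1/2835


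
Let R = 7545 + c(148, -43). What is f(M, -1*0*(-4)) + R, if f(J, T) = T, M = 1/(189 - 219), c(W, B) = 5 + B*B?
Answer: 9399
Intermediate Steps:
c(W, B) = 5 + B²
M = -1/30 (M = 1/(-30) = -1/30 ≈ -0.033333)
R = 9399 (R = 7545 + (5 + (-43)²) = 7545 + (5 + 1849) = 7545 + 1854 = 9399)
f(M, -1*0*(-4)) + R = -1*0*(-4) + 9399 = 0*(-4) + 9399 = 0 + 9399 = 9399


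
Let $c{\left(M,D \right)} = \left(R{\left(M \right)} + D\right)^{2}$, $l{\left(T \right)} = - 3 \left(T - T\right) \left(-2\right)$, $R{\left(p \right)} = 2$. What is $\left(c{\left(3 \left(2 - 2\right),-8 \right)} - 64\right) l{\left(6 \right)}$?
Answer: $0$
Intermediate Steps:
$l{\left(T \right)} = 0$ ($l{\left(T \right)} = \left(-3\right) 0 \left(-2\right) = 0 \left(-2\right) = 0$)
$c{\left(M,D \right)} = \left(2 + D\right)^{2}$
$\left(c{\left(3 \left(2 - 2\right),-8 \right)} - 64\right) l{\left(6 \right)} = \left(\left(2 - 8\right)^{2} - 64\right) 0 = \left(\left(-6\right)^{2} - 64\right) 0 = \left(36 - 64\right) 0 = \left(-28\right) 0 = 0$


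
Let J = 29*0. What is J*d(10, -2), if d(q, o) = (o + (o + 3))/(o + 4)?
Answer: 0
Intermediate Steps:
d(q, o) = (3 + 2*o)/(4 + o) (d(q, o) = (o + (3 + o))/(4 + o) = (3 + 2*o)/(4 + o))
J = 0
J*d(10, -2) = 0*((3 + 2*(-2))/(4 - 2)) = 0*((3 - 4)/2) = 0*((½)*(-1)) = 0*(-½) = 0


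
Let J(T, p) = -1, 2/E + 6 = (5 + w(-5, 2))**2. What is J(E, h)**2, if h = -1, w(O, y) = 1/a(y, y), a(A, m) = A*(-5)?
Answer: 1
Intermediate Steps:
a(A, m) = -5*A
w(O, y) = -1/(5*y) (w(O, y) = 1/(-5*y) = -1/(5*y))
E = 200/1801 (E = 2/(-6 + (5 - 1/5/2)**2) = 2/(-6 + (5 - 1/5*1/2)**2) = 2/(-6 + (5 - 1/10)**2) = 2/(-6 + (49/10)**2) = 2/(-6 + 2401/100) = 2/(1801/100) = 2*(100/1801) = 200/1801 ≈ 0.11105)
J(E, h)**2 = (-1)**2 = 1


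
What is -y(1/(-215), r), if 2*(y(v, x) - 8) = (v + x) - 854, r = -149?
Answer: 106103/215 ≈ 493.50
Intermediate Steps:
y(v, x) = -419 + v/2 + x/2 (y(v, x) = 8 + ((v + x) - 854)/2 = 8 + (-854 + v + x)/2 = 8 + (-427 + v/2 + x/2) = -419 + v/2 + x/2)
-y(1/(-215), r) = -(-419 + (1/2)/(-215) + (1/2)*(-149)) = -(-419 + (1/2)*(-1/215) - 149/2) = -(-419 - 1/430 - 149/2) = -1*(-106103/215) = 106103/215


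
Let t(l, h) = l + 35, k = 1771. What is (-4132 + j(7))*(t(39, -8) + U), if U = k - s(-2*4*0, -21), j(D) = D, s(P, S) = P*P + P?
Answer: -7610625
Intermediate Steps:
s(P, S) = P + P**2 (s(P, S) = P**2 + P = P + P**2)
t(l, h) = 35 + l
U = 1771 (U = 1771 - -2*4*0*(1 - 2*4*0) = 1771 - (-8*0)*(1 - 8*0) = 1771 - 0*(1 + 0) = 1771 - 0 = 1771 - 1*0 = 1771 + 0 = 1771)
(-4132 + j(7))*(t(39, -8) + U) = (-4132 + 7)*((35 + 39) + 1771) = -4125*(74 + 1771) = -4125*1845 = -7610625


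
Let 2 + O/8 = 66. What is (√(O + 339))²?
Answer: 851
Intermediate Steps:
O = 512 (O = -16 + 8*66 = -16 + 528 = 512)
(√(O + 339))² = (√(512 + 339))² = (√851)² = 851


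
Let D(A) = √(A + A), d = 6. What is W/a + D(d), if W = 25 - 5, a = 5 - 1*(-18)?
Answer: 20/23 + 2*√3 ≈ 4.3337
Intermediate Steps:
D(A) = √2*√A (D(A) = √(2*A) = √2*√A)
a = 23 (a = 5 + 18 = 23)
W = 20
W/a + D(d) = 20/23 + √2*√6 = (1/23)*20 + 2*√3 = 20/23 + 2*√3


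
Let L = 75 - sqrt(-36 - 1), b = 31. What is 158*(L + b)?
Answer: 16748 - 158*I*sqrt(37) ≈ 16748.0 - 961.08*I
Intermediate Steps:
L = 75 - I*sqrt(37) (L = 75 - sqrt(-37) = 75 - I*sqrt(37) ≈ 75.0 - 6.0828*I)
158*(L + b) = 158*((75 - I*sqrt(37)) + 31) = 158*(106 - I*sqrt(37)) = 16748 - 158*I*sqrt(37)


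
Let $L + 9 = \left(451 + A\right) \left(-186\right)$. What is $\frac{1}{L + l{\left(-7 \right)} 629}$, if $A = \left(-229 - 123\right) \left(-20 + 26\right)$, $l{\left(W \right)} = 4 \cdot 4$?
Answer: $\frac{1}{319001} \approx 3.1348 \cdot 10^{-6}$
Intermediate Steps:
$l{\left(W \right)} = 16$
$A = -2112$ ($A = \left(-352\right) 6 = -2112$)
$L = 308937$ ($L = -9 + \left(451 - 2112\right) \left(-186\right) = -9 - -308946 = -9 + 308946 = 308937$)
$\frac{1}{L + l{\left(-7 \right)} 629} = \frac{1}{308937 + 16 \cdot 629} = \frac{1}{308937 + 10064} = \frac{1}{319001}$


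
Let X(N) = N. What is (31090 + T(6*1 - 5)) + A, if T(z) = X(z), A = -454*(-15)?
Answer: 37901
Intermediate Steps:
A = 6810
T(z) = z
(31090 + T(6*1 - 5)) + A = (31090 + (6*1 - 5)) + 6810 = (31090 + (6 - 5)) + 6810 = (31090 + 1) + 6810 = 31091 + 6810 = 37901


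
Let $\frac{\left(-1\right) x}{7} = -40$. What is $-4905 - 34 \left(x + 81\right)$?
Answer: $-17179$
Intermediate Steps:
$x = 280$ ($x = \left(-7\right) \left(-40\right) = 280$)
$-4905 - 34 \left(x + 81\right) = -4905 - 34 \left(280 + 81\right) = -4905 - 12274 = -17179$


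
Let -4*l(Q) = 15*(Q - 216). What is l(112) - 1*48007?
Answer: -47617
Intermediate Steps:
l(Q) = 810 - 15*Q/4 (l(Q) = -15*(Q - 216)/4 = -15*(-216 + Q)/4 = -(-3240 + 15*Q)/4 = 810 - 15*Q/4)
l(112) - 1*48007 = (810 - 15/4*112) - 1*48007 = (810 - 420) - 48007 = 390 - 48007 = -47617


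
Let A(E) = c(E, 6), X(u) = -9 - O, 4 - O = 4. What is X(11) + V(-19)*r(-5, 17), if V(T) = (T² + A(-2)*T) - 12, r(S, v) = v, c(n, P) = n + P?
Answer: 4632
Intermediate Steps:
O = 0 (O = 4 - 1*4 = 4 - 4 = 0)
c(n, P) = P + n
X(u) = -9 (X(u) = -9 - 1*0 = -9 + 0 = -9)
A(E) = 6 + E
V(T) = -12 + T² + 4*T (V(T) = (T² + (6 - 2)*T) - 12 = (T² + 4*T) - 12 = -12 + T² + 4*T)
X(11) + V(-19)*r(-5, 17) = -9 + (-12 + (-19)² + 4*(-19))*17 = -9 + (-12 + 361 - 76)*17 = -9 + 273*17 = -9 + 4641 = 4632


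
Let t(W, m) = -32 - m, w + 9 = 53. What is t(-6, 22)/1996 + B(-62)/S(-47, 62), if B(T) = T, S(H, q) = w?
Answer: -7883/5489 ≈ -1.4361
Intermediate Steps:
w = 44 (w = -9 + 53 = 44)
S(H, q) = 44
t(-6, 22)/1996 + B(-62)/S(-47, 62) = (-32 - 1*22)/1996 - 62/44 = (-32 - 22)*(1/1996) - 62*1/44 = -54*1/1996 - 31/22 = -27/998 - 31/22 = -7883/5489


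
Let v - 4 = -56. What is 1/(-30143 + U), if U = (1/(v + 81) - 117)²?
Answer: -841/13844599 ≈ -6.0746e-5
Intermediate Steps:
v = -52 (v = 4 - 56 = -52)
U = 11505664/841 (U = (1/(-52 + 81) - 117)² = (1/29 - 117)² = (-3392/29)² = 11505664/841 ≈ 13681.)
1/(-30143 + U) = 1/(-30143 + 11505664/841) = 1/(-13844599/841) = -841/13844599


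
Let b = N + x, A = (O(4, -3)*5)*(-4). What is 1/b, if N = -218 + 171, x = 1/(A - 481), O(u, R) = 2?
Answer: -521/24488 ≈ -0.021276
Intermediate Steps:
A = -40 (A = (2*5)*(-4) = 10*(-4) = -40)
x = -1/521 (x = 1/(-40 - 481) = 1/(-521) = -1/521 ≈ -0.0019194)
N = -47
b = -24488/521 (b = -47 - 1/521 = -24488/521 ≈ -47.002)
1/b = 1/(-24488/521) = -521/24488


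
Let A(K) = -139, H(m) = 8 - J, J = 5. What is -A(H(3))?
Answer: 139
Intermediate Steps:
H(m) = 3 (H(m) = 8 - 1*5 = 8 - 5 = 3)
-A(H(3)) = -1*(-139) = 139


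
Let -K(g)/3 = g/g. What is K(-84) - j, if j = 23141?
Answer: -23144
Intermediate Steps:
K(g) = -3 (K(g) = -3*g/g = -3*1 = -3)
K(-84) - j = -3 - 1*23141 = -3 - 23141 = -23144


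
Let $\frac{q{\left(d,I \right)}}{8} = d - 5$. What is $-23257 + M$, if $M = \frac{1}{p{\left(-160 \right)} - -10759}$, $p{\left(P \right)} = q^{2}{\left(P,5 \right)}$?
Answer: $- \frac{40773218862}{1753159} \approx -23257.0$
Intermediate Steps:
$q{\left(d,I \right)} = -40 + 8 d$ ($q{\left(d,I \right)} = 8 \left(d - 5\right) = 8 \left(-5 + d\right) = -40 + 8 d$)
$p{\left(P \right)} = \left(-40 + 8 P\right)^{2}$
$M = \frac{1}{1753159}$ ($M = \frac{1}{64 \left(-5 - 160\right)^{2} - -10759} = \frac{1}{64 \left(-165\right)^{2} + \left(-7235 + 17994\right)} = \frac{1}{64 \cdot 27225 + 10759} = \frac{1}{1742400 + 10759} = \frac{1}{1753159} \approx 5.704 \cdot 10^{-7}$)
$-23257 + M = -23257 + \frac{1}{1753159} = - \frac{40773218862}{1753159}$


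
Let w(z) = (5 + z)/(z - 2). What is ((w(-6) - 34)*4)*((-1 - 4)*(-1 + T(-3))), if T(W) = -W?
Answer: 1355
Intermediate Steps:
w(z) = (5 + z)/(-2 + z)
((w(-6) - 34)*4)*((-1 - 4)*(-1 + T(-3))) = (((5 - 6)/(-2 - 6) - 34)*4)*((-1 - 4)*(-1 - 1*(-3))) = ((-1/(-8) - 34)*4)*(-5*(-1 + 3)) = ((-⅛*(-1) - 34)*4)*(-5*2) = ((⅛ - 34)*4)*(-10) = -271/8*4*(-10) = -271/2*(-10) = 1355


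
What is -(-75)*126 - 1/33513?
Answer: 316697849/33513 ≈ 9450.0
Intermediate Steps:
-(-75)*126 - 1/33513 = -1*(-9450) - 1*1/33513 = 9450 - 1/33513 = 316697849/33513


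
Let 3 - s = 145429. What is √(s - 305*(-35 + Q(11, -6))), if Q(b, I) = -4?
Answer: I*√133531 ≈ 365.42*I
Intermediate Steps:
s = -145426 (s = 3 - 1*145429 = 3 - 145429 = -145426)
√(s - 305*(-35 + Q(11, -6))) = √(-145426 - 305*(-35 - 4)) = √(-145426 - 305*(-39)) = √(-145426 + 11895) = √(-133531) = I*√133531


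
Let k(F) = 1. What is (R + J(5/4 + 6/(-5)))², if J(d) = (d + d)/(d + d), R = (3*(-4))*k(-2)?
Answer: 121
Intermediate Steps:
R = -12 (R = (3*(-4))*1 = -12*1 = -12)
J(d) = 1 (J(d) = (2*d)/((2*d)) = (2*d)*(1/(2*d)) = 1)
(R + J(5/4 + 6/(-5)))² = (-12 + 1)² = (-11)² = 121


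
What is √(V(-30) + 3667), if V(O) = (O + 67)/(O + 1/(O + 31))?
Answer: √3082874/29 ≈ 60.545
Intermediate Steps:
V(O) = (67 + O)/(O + 1/(31 + O))
√(V(-30) + 3667) = √((2077 + (-30)² + 98*(-30))/(1 + (-30)² + 31*(-30)) + 3667) = √((2077 + 900 - 2940)/(1 + 900 - 930) + 3667) = √(37/(-29) + 3667) = √(-1/29*37 + 3667) = √(-37/29 + 3667) = √(106306/29) = √3082874/29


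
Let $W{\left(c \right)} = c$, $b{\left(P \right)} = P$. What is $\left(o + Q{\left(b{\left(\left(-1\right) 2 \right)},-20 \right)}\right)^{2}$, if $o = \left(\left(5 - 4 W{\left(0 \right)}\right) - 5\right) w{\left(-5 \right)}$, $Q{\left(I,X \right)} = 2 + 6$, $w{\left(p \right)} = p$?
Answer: $64$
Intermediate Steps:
$Q{\left(I,X \right)} = 8$
$o = 0$ ($o = \left(\left(5 - 0\right) - 5\right) \left(-5\right) = \left(\left(5 + 0\right) - 5\right) \left(-5\right) = \left(5 - 5\right) \left(-5\right) = 0 \left(-5\right) = 0$)
$\left(o + Q{\left(b{\left(\left(-1\right) 2 \right)},-20 \right)}\right)^{2} = \left(0 + 8\right)^{2} = 8^{2} = 64$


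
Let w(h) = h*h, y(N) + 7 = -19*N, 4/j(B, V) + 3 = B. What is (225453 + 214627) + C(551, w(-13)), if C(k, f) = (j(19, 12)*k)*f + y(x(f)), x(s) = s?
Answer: 1840567/4 ≈ 4.6014e+5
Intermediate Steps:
j(B, V) = 4/(-3 + B)
y(N) = -7 - 19*N
w(h) = h²
C(k, f) = -7 - 19*f + f*k/4 (C(k, f) = ((4/(-3 + 19))*k)*f + (-7 - 19*f) = ((4/16)*k)*f + (-7 - 19*f) = ((4*(1/16))*k)*f + (-7 - 19*f) = (k/4)*f + (-7 - 19*f) = f*k/4 + (-7 - 19*f) = -7 - 19*f + f*k/4)
(225453 + 214627) + C(551, w(-13)) = (225453 + 214627) + (-7 - 19*(-13)² + (¼)*(-13)²*551) = 440080 + (-7 - 19*169 + (¼)*169*551) = 440080 + (-7 - 3211 + 93119/4) = 440080 + 80247/4 = 1840567/4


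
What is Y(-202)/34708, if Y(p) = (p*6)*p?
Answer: 61206/8677 ≈ 7.0538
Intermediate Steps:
Y(p) = 6*p² (Y(p) = (6*p)*p = 6*p²)
Y(-202)/34708 = (6*(-202)²)/34708 = (6*40804)*(1/34708) = 244824*(1/34708) = 61206/8677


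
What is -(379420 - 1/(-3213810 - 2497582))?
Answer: -2167016352641/5711392 ≈ -3.7942e+5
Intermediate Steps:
-(379420 - 1/(-3213810 - 2497582)) = -(379420 - 1/(-5711392)) = -(379420 - 1*(-1/5711392)) = -(379420 + 1/5711392) = -1*2167016352641/5711392 = -2167016352641/5711392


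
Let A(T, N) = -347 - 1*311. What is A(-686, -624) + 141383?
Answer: 140725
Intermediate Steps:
A(T, N) = -658 (A(T, N) = -347 - 311 = -658)
A(-686, -624) + 141383 = -658 + 141383 = 140725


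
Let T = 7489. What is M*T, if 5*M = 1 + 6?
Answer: 52423/5 ≈ 10485.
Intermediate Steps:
M = 7/5 (M = (1 + 6)/5 = (⅕)*7 = 7/5 ≈ 1.4000)
M*T = (7/5)*7489 = 52423/5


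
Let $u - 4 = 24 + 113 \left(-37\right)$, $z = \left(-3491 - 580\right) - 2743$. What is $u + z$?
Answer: $-10967$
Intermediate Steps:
$z = -6814$ ($z = -4071 - 2743 = -6814$)
$u = -4153$ ($u = 4 + \left(24 + 113 \left(-37\right)\right) = 4 + \left(24 - 4181\right) = 4 - 4157 = -4153$)
$u + z = -4153 - 6814 = -10967$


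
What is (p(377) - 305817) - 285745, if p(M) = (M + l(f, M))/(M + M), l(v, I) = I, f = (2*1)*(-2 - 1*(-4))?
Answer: -591561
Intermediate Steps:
f = 4 (f = 2*(-2 + 4) = 2*2 = 4)
p(M) = 1 (p(M) = (M + M)/(M + M) = (2*M)/((2*M)) = (2*M)*(1/(2*M)) = 1)
(p(377) - 305817) - 285745 = (1 - 305817) - 285745 = -305816 - 285745 = -591561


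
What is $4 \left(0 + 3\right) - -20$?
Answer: $32$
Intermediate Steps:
$4 \left(0 + 3\right) - -20 = 4 \cdot 3 + 20 = 12 + 20 = 32$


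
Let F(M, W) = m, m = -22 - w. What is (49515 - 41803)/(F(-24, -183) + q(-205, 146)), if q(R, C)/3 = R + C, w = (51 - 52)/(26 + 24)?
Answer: -385600/9949 ≈ -38.758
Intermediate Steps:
w = -1/50 ≈ -0.020000
q(R, C) = 3*C + 3*R (q(R, C) = 3*(R + C) = 3*(C + R) = 3*C + 3*R)
m = -1099/50 (m = -22 - 1*(-1/50) = -22 + 1/50 = -1099/50 ≈ -21.980)
F(M, W) = -1099/50
(49515 - 41803)/(F(-24, -183) + q(-205, 146)) = (49515 - 41803)/(-1099/50 + (3*146 + 3*(-205))) = 7712/(-1099/50 + (438 - 615)) = 7712/(-1099/50 - 177) = 7712/(-9949/50) = 7712*(-50/9949) = -385600/9949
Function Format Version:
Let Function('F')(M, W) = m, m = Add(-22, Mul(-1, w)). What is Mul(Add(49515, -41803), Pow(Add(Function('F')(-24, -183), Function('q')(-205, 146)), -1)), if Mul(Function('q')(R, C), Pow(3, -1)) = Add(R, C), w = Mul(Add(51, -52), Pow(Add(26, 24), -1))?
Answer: Rational(-385600, 9949) ≈ -38.758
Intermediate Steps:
w = Rational(-1, 50) (w = Mul(-1, Pow(50, -1)) = Mul(-1, Rational(1, 50)) = Rational(-1, 50) ≈ -0.020000)
Function('q')(R, C) = Add(Mul(3, C), Mul(3, R)) (Function('q')(R, C) = Mul(3, Add(R, C)) = Mul(3, Add(C, R)) = Add(Mul(3, C), Mul(3, R)))
m = Rational(-1099, 50) (m = Add(-22, Mul(-1, Rational(-1, 50))) = Add(-22, Rational(1, 50)) = Rational(-1099, 50) ≈ -21.980)
Function('F')(M, W) = Rational(-1099, 50)
Mul(Add(49515, -41803), Pow(Add(Function('F')(-24, -183), Function('q')(-205, 146)), -1)) = Mul(Add(49515, -41803), Pow(Add(Rational(-1099, 50), Add(Mul(3, 146), Mul(3, -205))), -1)) = Mul(7712, Pow(Add(Rational(-1099, 50), Add(438, -615)), -1)) = Mul(7712, Pow(Add(Rational(-1099, 50), -177), -1)) = Mul(7712, Pow(Rational(-9949, 50), -1)) = Mul(7712, Rational(-50, 9949)) = Rational(-385600, 9949)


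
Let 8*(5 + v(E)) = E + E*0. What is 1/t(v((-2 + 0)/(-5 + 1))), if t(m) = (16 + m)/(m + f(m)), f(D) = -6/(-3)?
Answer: -47/177 ≈ -0.26554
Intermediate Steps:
f(D) = 2 (f(D) = -6*(-⅓) = 2)
v(E) = -5 + E/8 (v(E) = -5 + (E + E*0)/8 = -5 + (E + 0)/8 = -5 + E/8)
t(m) = (16 + m)/(2 + m) (t(m) = (16 + m)/(m + 2) = (16 + m)/(2 + m))
1/t(v((-2 + 0)/(-5 + 1))) = 1/((16 + (-5 + ((-2 + 0)/(-5 + 1))/8))/(2 + (-5 + ((-2 + 0)/(-5 + 1))/8))) = 1/((16 + (-5 + (-2/(-4))/8))/(2 + (-5 + (-2/(-4))/8))) = 1/((16 + (-5 + (-2*(-¼))/8))/(2 + (-5 + (-2*(-¼))/8))) = 1/((16 + (-5 + (⅛)*(½)))/(2 + (-5 + (⅛)*(½)))) = 1/((16 + (-5 + 1/16))/(2 + (-5 + 1/16))) = 1/((16 - 79/16)/(2 - 79/16)) = 1/((177/16)/(-47/16)) = 1/(-16/47*177/16) = 1/(-177/47) = -47/177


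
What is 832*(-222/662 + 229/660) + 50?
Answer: 3258862/54615 ≈ 59.670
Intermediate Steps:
832*(-222/662 + 229/660) + 50 = 832*(-222*1/662 + 229*(1/660)) + 50 = 832*(-111/331 + 229/660) + 50 = 832*(2539/218460) + 50 = 528112/54615 + 50 = 3258862/54615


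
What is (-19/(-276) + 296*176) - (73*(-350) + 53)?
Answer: 21415687/276 ≈ 77593.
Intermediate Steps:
(-19/(-276) + 296*176) - (73*(-350) + 53) = (-19*(-1/276) + 52096) - (-25550 + 53) = (19/276 + 52096) - 1*(-25497) = 14378515/276 + 25497 = 21415687/276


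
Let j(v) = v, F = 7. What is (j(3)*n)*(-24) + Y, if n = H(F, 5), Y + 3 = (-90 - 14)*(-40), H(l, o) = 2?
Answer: 4013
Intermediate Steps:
Y = 4157 (Y = -3 + (-90 - 14)*(-40) = -3 - 104*(-40) = -3 + 4160 = 4157)
n = 2
(j(3)*n)*(-24) + Y = (3*2)*(-24) + 4157 = 6*(-24) + 4157 = -144 + 4157 = 4013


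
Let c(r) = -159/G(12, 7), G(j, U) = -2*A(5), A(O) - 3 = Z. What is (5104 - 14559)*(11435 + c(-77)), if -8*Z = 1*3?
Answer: -758829935/7 ≈ -1.0840e+8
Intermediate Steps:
Z = -3/8 ≈ -0.37500
A(O) = 21/8 (A(O) = 3 - 3/8 = 21/8)
G(j, U) = -21/4 (G(j, U) = -2*21/8 = -21/4)
c(r) = 212/7 (c(r) = -159/(-21/4) = -159*(-4/21) = 212/7)
(5104 - 14559)*(11435 + c(-77)) = (5104 - 14559)*(11435 + 212/7) = -9455*80257/7 = -758829935/7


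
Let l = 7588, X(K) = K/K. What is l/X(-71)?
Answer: 7588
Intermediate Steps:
X(K) = 1
l/X(-71) = 7588/1 = 7588*1 = 7588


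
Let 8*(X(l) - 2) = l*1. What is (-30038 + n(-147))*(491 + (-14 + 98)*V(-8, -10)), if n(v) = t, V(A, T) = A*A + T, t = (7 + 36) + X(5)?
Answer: -1206173353/8 ≈ -1.5077e+8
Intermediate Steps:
X(l) = 2 + l/8 (X(l) = 2 + (l*1)/8 = 2 + l/8)
t = 365/8 (t = (7 + 36) + (2 + (⅛)*5) = 43 + (2 + 5/8) = 43 + 21/8 = 365/8 ≈ 45.625)
V(A, T) = T + A² (V(A, T) = A² + T = T + A²)
n(v) = 365/8
(-30038 + n(-147))*(491 + (-14 + 98)*V(-8, -10)) = (-30038 + 365/8)*(491 + (-14 + 98)*(-10 + (-8)²)) = -239939*(491 + 84*(-10 + 64))/8 = -239939*(491 + 84*54)/8 = -239939*(491 + 4536)/8 = -239939/8*5027 = -1206173353/8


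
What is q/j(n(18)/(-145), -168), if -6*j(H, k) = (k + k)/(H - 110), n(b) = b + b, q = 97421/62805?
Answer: -778686053/254988300 ≈ -3.0538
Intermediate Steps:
q = 97421/62805 (q = 97421*(1/62805) = 97421/62805 ≈ 1.5512)
n(b) = 2*b
j(H, k) = -k/(3*(-110 + H)) (j(H, k) = -(k + k)/(6*(H - 110)) = -2*k/(6*(-110 + H)) = -k/(3*(-110 + H)))
q/j(n(18)/(-145), -168) = 97421/(62805*((-1*(-168)/(-330 + 3*((2*18)/(-145)))))) = 97421/(62805*((-1*(-168)/(-330 + 3*(36*(-1/145)))))) = 97421/(62805*((-1*(-168)/(-330 + 3*(-36/145))))) = 97421/(62805*((-1*(-168)/(-330 - 108/145)))) = 97421/(62805*((-1*(-168)/(-47958/145)))) = 97421/(62805*((-1*(-168)*(-145/47958)))) = 97421/(62805*(-4060/7993)) = (97421/62805)*(-7993/4060) = -778686053/254988300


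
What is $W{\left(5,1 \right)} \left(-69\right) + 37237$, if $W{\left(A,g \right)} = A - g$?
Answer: $36961$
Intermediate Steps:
$W{\left(5,1 \right)} \left(-69\right) + 37237 = \left(5 - 1\right) \left(-69\right) + 37237 = 4 \left(-69\right) + 37237 = -276 + 37237 = 36961$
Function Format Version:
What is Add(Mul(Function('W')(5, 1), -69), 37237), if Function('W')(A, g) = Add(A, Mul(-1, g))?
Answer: 36961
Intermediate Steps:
Add(Mul(Function('W')(5, 1), -69), 37237) = Add(Mul(Add(5, Mul(-1, 1)), -69), 37237) = Add(Mul(Add(5, -1), -69), 37237) = Add(Mul(4, -69), 37237) = Add(-276, 37237) = 36961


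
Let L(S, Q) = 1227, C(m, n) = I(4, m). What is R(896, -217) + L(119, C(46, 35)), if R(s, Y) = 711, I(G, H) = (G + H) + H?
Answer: 1938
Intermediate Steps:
I(G, H) = G + 2*H
C(m, n) = 4 + 2*m
R(896, -217) + L(119, C(46, 35)) = 711 + 1227 = 1938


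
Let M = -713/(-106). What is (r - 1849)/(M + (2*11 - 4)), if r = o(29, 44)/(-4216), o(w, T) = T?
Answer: -103289421/1381267 ≈ -74.779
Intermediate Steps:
M = 713/106 (M = -713*(-1/106) = 713/106 ≈ 6.7264)
r = -11/1054 (r = 44/(-4216) = 44*(-1/4216) = -11/1054 ≈ -0.010436)
(r - 1849)/(M + (2*11 - 4)) = (-11/1054 - 1849)/(713/106 + (2*11 - 4)) = -1948857/(1054*(713/106 + (22 - 4))) = -1948857/(1054*(713/106 + 18)) = -1948857/(1054*2621/106) = -1948857/1054*106/2621 = -103289421/1381267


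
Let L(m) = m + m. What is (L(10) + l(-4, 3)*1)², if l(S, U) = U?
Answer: 529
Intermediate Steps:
L(m) = 2*m
(L(10) + l(-4, 3)*1)² = (2*10 + 3*1)² = (20 + 3)² = 23² = 529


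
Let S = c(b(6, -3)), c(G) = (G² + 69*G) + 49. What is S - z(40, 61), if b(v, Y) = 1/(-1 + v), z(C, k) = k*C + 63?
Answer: -61004/25 ≈ -2440.2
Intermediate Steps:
z(C, k) = 63 + C*k (z(C, k) = C*k + 63 = 63 + C*k)
c(G) = 49 + G² + 69*G
S = 1571/25 (S = 49 + (1/(-1 + 6))² + 69/(-1 + 6) = 49 + (1/5)² + 69/5 = 49 + (⅕)² + 69*(⅕) = 49 + 1/25 + 69/5 = 1571/25 ≈ 62.840)
S - z(40, 61) = 1571/25 - (63 + 40*61) = 1571/25 - (63 + 2440) = 1571/25 - 1*2503 = 1571/25 - 2503 = -61004/25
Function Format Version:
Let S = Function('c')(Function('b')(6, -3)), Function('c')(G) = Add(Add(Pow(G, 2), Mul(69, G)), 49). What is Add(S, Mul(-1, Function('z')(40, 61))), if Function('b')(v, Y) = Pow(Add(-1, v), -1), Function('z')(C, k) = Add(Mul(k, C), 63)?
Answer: Rational(-61004, 25) ≈ -2440.2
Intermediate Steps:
Function('z')(C, k) = Add(63, Mul(C, k)) (Function('z')(C, k) = Add(Mul(C, k), 63) = Add(63, Mul(C, k)))
Function('c')(G) = Add(49, Pow(G, 2), Mul(69, G))
S = Rational(1571, 25) (S = Add(49, Pow(Pow(Add(-1, 6), -1), 2), Mul(69, Pow(Add(-1, 6), -1))) = Add(49, Pow(Pow(5, -1), 2), Mul(69, Pow(5, -1))) = Add(49, Pow(Rational(1, 5), 2), Mul(69, Rational(1, 5))) = Add(49, Rational(1, 25), Rational(69, 5)) = Rational(1571, 25) ≈ 62.840)
Add(S, Mul(-1, Function('z')(40, 61))) = Add(Rational(1571, 25), Mul(-1, Add(63, Mul(40, 61)))) = Add(Rational(1571, 25), Mul(-1, Add(63, 2440))) = Add(Rational(1571, 25), Mul(-1, 2503)) = Add(Rational(1571, 25), -2503) = Rational(-61004, 25)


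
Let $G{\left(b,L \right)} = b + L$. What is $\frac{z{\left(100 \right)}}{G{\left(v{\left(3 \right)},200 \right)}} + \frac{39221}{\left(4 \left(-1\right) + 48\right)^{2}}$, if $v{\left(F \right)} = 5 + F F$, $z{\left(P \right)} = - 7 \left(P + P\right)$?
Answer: $\frac{2841447}{207152} \approx 13.717$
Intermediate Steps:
$z{\left(P \right)} = - 14 P$ ($z{\left(P \right)} = - 7 \cdot 2 P = - 14 P$)
$v{\left(F \right)} = 5 + F^{2}$
$G{\left(b,L \right)} = L + b$
$\frac{z{\left(100 \right)}}{G{\left(v{\left(3 \right)},200 \right)}} + \frac{39221}{\left(4 \left(-1\right) + 48\right)^{2}} = \frac{\left(-14\right) 100}{200 + \left(5 + 3^{2}\right)} + \frac{39221}{\left(4 \left(-1\right) + 48\right)^{2}} = - \frac{1400}{200 + \left(5 + 9\right)} + \frac{39221}{\left(-4 + 48\right)^{2}} = - \frac{1400}{200 + 14} + \frac{39221}{44^{2}} = - \frac{1400}{214} + \frac{39221}{1936} = \left(-1400\right) \frac{1}{214} + 39221 \cdot \frac{1}{1936} = - \frac{700}{107} + \frac{39221}{1936} = \frac{2841447}{207152}$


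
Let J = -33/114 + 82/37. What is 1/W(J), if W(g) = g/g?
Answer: 1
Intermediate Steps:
J = 2709/1406 (J = -33*1/114 + 82*(1/37) = -11/38 + 82/37 = 2709/1406 ≈ 1.9267)
W(g) = 1
1/W(J) = 1/1 = 1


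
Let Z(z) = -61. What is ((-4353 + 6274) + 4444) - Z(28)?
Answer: 6426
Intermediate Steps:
((-4353 + 6274) + 4444) - Z(28) = ((-4353 + 6274) + 4444) - 1*(-61) = (1921 + 4444) + 61 = 6365 + 61 = 6426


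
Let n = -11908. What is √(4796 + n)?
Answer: 2*I*√1778 ≈ 84.333*I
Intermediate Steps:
√(4796 + n) = √(4796 - 11908) = √(-7112) = 2*I*√1778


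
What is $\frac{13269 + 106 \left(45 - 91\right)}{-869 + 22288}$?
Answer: $\frac{8393}{21419} \approx 0.39185$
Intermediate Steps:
$\frac{13269 + 106 \left(45 - 91\right)}{-869 + 22288} = \frac{13269 + 106 \left(-46\right)}{21419} = \left(13269 - 4876\right) \frac{1}{21419} = 8393 \cdot \frac{1}{21419} = \frac{8393}{21419}$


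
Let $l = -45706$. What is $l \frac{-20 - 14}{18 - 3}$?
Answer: $\frac{1554004}{15} \approx 1.036 \cdot 10^{5}$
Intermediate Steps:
$l \frac{-20 - 14}{18 - 3} = - 45706 \frac{-20 - 14}{18 - 3} = - 45706 \left(- \frac{34}{15}\right) = - 45706 \left(\left(-34\right) \frac{1}{15}\right) = \left(-45706\right) \left(- \frac{34}{15}\right) = \frac{1554004}{15}$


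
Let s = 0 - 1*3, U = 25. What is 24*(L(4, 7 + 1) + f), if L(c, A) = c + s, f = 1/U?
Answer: 624/25 ≈ 24.960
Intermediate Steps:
s = -3 (s = 0 - 3 = -3)
f = 1/25 ≈ 0.040000
L(c, A) = -3 + c (L(c, A) = c - 3 = -3 + c)
24*(L(4, 7 + 1) + f) = 24*((-3 + 4) + 1/25) = 24*(1 + 1/25) = 24*(26/25) = 624/25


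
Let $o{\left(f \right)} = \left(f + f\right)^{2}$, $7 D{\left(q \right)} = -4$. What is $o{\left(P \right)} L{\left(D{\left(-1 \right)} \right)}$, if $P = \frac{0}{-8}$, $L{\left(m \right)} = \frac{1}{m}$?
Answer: $0$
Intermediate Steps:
$D{\left(q \right)} = - \frac{4}{7}$ ($D{\left(q \right)} = \frac{1}{7} \left(-4\right) = - \frac{4}{7}$)
$P = 0$ ($P = 0 \left(- \frac{1}{8}\right) = 0$)
$o{\left(f \right)} = 4 f^{2}$ ($o{\left(f \right)} = \left(2 f\right)^{2} = 4 f^{2}$)
$o{\left(P \right)} L{\left(D{\left(-1 \right)} \right)} = \frac{4 \cdot 0^{2}}{- \frac{4}{7}} = 4 \cdot 0 \left(- \frac{7}{4}\right) = 0 \left(- \frac{7}{4}\right) = 0$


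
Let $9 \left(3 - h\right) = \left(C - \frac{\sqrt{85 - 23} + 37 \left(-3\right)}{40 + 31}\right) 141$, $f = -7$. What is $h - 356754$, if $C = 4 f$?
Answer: $- \frac{75899744}{213} + \frac{47 \sqrt{62}}{213} \approx -3.5634 \cdot 10^{5}$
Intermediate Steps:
$C = -28$ ($C = 4 \left(-7\right) = -28$)
$h = \frac{88858}{213} + \frac{47 \sqrt{62}}{213}$ ($h = 3 - \frac{\left(-28 - \frac{\sqrt{85 - 23} + 37 \left(-3\right)}{40 + 31}\right) 141}{9} = 3 - \frac{\left(-28 - \frac{\sqrt{62} - 111}{71}\right) 141}{9} = 3 - \frac{\left(-28 - \left(-111 + \sqrt{62}\right) \frac{1}{71}\right) 141}{9} = 3 - \frac{\left(-28 - \left(- \frac{111}{71} + \frac{\sqrt{62}}{71}\right)\right) 141}{9} = 3 - \frac{\left(-28 + \left(\frac{111}{71} - \frac{\sqrt{62}}{71}\right)\right) 141}{9} = 3 - \frac{\left(- \frac{1877}{71} - \frac{\sqrt{62}}{71}\right) 141}{9} = 3 - \frac{- \frac{264657}{71} - \frac{141 \sqrt{62}}{71}}{9} = 3 + \left(\frac{88219}{213} + \frac{47 \sqrt{62}}{213}\right) = \frac{88858}{213} + \frac{47 \sqrt{62}}{213} \approx 418.91$)
$h - 356754 = \left(\frac{88858}{213} + \frac{47 \sqrt{62}}{213}\right) - 356754 = - \frac{75899744}{213} + \frac{47 \sqrt{62}}{213}$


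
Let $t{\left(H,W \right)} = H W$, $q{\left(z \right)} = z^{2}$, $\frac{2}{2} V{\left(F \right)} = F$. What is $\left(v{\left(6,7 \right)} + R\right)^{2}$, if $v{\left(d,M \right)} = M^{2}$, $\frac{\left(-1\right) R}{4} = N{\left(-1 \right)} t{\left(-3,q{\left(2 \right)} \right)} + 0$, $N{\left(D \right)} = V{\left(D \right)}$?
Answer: $1$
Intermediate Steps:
$V{\left(F \right)} = F$
$N{\left(D \right)} = D$
$R = -48$ ($R = - 4 \left(- \left(-3\right) 2^{2} + 0\right) = - 4 \left(- \left(-3\right) 4 + 0\right) = - 4 \left(\left(-1\right) \left(-12\right) + 0\right) = - 4 \left(12 + 0\right) = \left(-4\right) 12 = -48$)
$\left(v{\left(6,7 \right)} + R\right)^{2} = \left(7^{2} - 48\right)^{2} = \left(49 - 48\right)^{2} = 1^{2} = 1$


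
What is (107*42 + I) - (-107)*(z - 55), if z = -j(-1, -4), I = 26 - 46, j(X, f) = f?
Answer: -983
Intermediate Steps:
I = -20
z = 4 (z = -1*(-4) = 4)
(107*42 + I) - (-107)*(z - 55) = (107*42 - 20) - (-107)*(4 - 55) = (4494 - 20) - (-107)*(-51) = 4474 - 1*5457 = 4474 - 5457 = -983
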